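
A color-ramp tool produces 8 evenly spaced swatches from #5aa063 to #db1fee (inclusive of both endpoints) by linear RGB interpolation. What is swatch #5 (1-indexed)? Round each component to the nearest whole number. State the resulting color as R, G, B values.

With 8 swatches and endpoints inclusive, swatch 5 sits at t = (5 − 1)/(8 − 1) = 4/7 ≈ 0.5714.
#5aa063 → (90, 160, 99); #db1fee → (219, 31, 238).
R = 90 + 0.5714 × (219 − 90) = 163.711 → 164
G = 160 + 0.5714 × (31 − 160) = 86.289 → 86
B = 99 + 0.5714 × (238 − 99) = 178.425 → 178

(164, 86, 178)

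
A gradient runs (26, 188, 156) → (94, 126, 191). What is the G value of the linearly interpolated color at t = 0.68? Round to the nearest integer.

146

G = 188 + 0.68 × (126 − 188) = 145.84 → 146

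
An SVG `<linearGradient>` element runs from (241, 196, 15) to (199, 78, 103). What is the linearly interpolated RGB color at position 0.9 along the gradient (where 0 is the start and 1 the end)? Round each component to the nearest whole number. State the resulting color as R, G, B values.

R = 241 + 0.9 × (199 − 241) = 241 + 0.9 × -42 = 203.2 → 203
G = 196 + 0.9 × (78 − 196) = 196 + 0.9 × -118 = 89.8 → 90
B = 15 + 0.9 × (103 − 15) = 15 + 0.9 × 88 = 94.2 → 94

(203, 90, 94)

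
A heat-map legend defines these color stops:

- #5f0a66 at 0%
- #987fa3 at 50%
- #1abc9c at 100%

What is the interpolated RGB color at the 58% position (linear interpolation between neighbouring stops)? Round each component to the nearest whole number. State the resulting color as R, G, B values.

58% lies between the 50% and 100% stops, so the local fraction is t = (58 − 50)/(100 − 50) = 8/50 ≈ 0.16.
#987fa3 → (152, 127, 163); #1abc9c → (26, 188, 156).
R = 152 + 0.16 × (26 − 152) = 131.84 → 132
G = 127 + 0.16 × (188 − 127) = 136.76 → 137
B = 163 + 0.16 × (156 − 163) = 161.88 → 162

(132, 137, 162)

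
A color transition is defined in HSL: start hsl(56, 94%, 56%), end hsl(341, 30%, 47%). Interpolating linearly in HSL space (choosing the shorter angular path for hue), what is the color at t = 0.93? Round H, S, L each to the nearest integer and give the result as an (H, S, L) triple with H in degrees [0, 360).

Hue: 341 − 56 = 285°, but |285| > 180 so the shorter arc goes the other way: Δh = 285 − 360 = -75°.
H = 56 + 0.93 × (-75) = -13.75 → -14 → -14 mod 360 = 346°
S = 94 + 0.93 × (30 − 94) = 34.48 → 34%
L = 56 + 0.93 × (47 − 56) = 47.63 → 48%

(346, 34, 48)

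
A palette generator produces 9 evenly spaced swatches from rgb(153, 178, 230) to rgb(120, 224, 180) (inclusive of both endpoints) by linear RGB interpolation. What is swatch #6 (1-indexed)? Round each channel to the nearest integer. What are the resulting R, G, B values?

With 9 swatches and endpoints inclusive, swatch 6 sits at t = (6 − 1)/(9 − 1) = 5/8 ≈ 0.625.
R = 153 + 0.625 × (120 − 153) = 132.375 → 132
G = 178 + 0.625 × (224 − 178) = 206.75 → 207
B = 230 + 0.625 × (180 − 230) = 198.75 → 199

(132, 207, 199)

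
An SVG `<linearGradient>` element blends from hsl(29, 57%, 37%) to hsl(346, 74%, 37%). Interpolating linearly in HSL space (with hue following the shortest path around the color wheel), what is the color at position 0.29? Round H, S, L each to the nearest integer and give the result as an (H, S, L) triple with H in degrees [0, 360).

(17, 62, 37)

Hue: 346 − 29 = 317°, but |317| > 180 so the shorter arc goes the other way: Δh = 317 − 360 = -43°.
H = 29 + 0.29 × (-43) = 16.53 → 17°
S = 57 + 0.29 × (74 − 57) = 61.93 → 62%
L = 37 + 0.29 × (37 − 37) = 37 → 37%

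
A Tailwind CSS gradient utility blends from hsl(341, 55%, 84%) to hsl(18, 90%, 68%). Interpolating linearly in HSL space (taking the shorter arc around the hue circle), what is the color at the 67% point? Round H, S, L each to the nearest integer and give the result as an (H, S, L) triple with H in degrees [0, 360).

Hue: 18 − 341 = -323°, but |-323| > 180 so the shorter arc goes the other way: Δh = -323 + 360 = 37°.
H = 341 + 0.67 × (37) = 365.79 → 366 → 366 mod 360 = 6°
S = 55 + 0.67 × (90 − 55) = 78.45 → 78%
L = 84 + 0.67 × (68 − 84) = 73.28 → 73%

(6, 78, 73)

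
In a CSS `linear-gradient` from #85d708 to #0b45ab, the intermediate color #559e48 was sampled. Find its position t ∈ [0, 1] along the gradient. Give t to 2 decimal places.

0.39

Invert the lerp on the B channel (largest span, 163): t = (72 − 8) / (171 − 8) = 64/163 = 0.39264.
Check on R: (85 − 133)/(11 − 133) = 0.3934 ✓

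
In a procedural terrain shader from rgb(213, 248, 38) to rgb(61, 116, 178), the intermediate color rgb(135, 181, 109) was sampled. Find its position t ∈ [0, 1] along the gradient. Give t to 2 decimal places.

Invert the lerp on the R channel (largest span, 152): t = (135 − 213) / (61 − 213) = -78/-152 = 0.51316.
Check on G: (181 − 248)/(116 − 248) = 0.5076 ✓

0.51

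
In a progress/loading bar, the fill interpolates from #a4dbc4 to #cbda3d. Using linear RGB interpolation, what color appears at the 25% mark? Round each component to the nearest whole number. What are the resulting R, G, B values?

(174, 219, 162)

#a4dbc4 → (164, 219, 196); #cbda3d → (203, 218, 61).
25% corresponds to t = 0.25.
R = 164 + 0.25 × (203 − 164) = 164 + 0.25 × 39 = 173.75 → 174
G = 219 + 0.25 × (218 − 219) = 219 + 0.25 × -1 = 218.75 → 219
B = 196 + 0.25 × (61 − 196) = 196 + 0.25 × -135 = 162.25 → 162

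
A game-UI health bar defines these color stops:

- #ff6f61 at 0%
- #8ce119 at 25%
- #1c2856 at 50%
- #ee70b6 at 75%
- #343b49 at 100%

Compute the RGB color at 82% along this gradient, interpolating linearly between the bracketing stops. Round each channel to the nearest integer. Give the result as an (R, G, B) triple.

82% lies between the 75% and 100% stops, so the local fraction is t = (82 − 75)/(100 − 75) = 7/25 ≈ 0.28.
#ee70b6 → (238, 112, 182); #343b49 → (52, 59, 73).
R = 238 + 0.28 × (52 − 238) = 185.92 → 186
G = 112 + 0.28 × (59 − 112) = 97.16 → 97
B = 182 + 0.28 × (73 − 182) = 151.48 → 151

(186, 97, 151)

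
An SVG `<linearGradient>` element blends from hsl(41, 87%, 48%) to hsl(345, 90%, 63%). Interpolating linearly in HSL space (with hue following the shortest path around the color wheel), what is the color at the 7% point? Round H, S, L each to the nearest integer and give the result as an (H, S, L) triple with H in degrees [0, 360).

(37, 87, 49)

Hue: 345 − 41 = 304°, but |304| > 180 so the shorter arc goes the other way: Δh = 304 − 360 = -56°.
H = 41 + 0.07 × (-56) = 37.08 → 37°
S = 87 + 0.07 × (90 − 87) = 87.21 → 87%
L = 48 + 0.07 × (63 − 48) = 49.05 → 49%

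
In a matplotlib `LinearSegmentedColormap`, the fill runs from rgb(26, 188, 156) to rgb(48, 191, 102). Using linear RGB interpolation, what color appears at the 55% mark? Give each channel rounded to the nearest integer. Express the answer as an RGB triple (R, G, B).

(38, 190, 126)

55% corresponds to t = 0.55.
R = 26 + 0.55 × (48 − 26) = 26 + 0.55 × 22 = 38.1 → 38
G = 188 + 0.55 × (191 − 188) = 188 + 0.55 × 3 = 189.65 → 190
B = 156 + 0.55 × (102 − 156) = 156 + 0.55 × -54 = 126.3 → 126
So the blended color is (38, 190, 126), about #26be7e.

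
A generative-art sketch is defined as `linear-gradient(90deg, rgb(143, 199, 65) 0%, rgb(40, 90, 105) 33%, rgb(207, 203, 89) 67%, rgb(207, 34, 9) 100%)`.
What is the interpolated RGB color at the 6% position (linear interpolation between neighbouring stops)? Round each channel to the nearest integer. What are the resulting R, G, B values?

6% lies between the 0% and 33% stops, so the local fraction is t = (6 − 0)/(33 − 0) = 6/33 ≈ 0.1818.
R = 143 + 0.1818 × (40 − 143) = 124.275 → 124
G = 199 + 0.1818 × (90 − 199) = 179.184 → 179
B = 65 + 0.1818 × (105 − 65) = 72.272 → 72

(124, 179, 72)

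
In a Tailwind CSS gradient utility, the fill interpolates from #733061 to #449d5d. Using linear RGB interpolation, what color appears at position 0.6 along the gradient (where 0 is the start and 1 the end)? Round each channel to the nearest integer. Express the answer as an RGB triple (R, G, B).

(87, 113, 95)

#733061 → (115, 48, 97); #449d5d → (68, 157, 93).
R = 115 + 0.6 × (68 − 115) = 115 + 0.6 × -47 = 86.8 → 87
G = 48 + 0.6 × (157 − 48) = 48 + 0.6 × 109 = 113.4 → 113
B = 97 + 0.6 × (93 − 97) = 97 + 0.6 × -4 = 94.6 → 95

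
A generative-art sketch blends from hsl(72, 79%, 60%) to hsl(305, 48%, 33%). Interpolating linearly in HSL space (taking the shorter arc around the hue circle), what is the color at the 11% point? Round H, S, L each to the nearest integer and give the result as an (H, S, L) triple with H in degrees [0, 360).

Hue: 305 − 72 = 233°, but |233| > 180 so the shorter arc goes the other way: Δh = 233 − 360 = -127°.
H = 72 + 0.11 × (-127) = 58.03 → 58°
S = 79 + 0.11 × (48 − 79) = 75.59 → 76%
L = 60 + 0.11 × (33 − 60) = 57.03 → 57%

(58, 76, 57)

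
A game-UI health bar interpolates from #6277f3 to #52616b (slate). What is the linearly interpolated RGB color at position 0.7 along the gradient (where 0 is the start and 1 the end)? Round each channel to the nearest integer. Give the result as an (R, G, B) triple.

#6277f3 → (98, 119, 243); #52616b → (82, 97, 107).
R = 98 + 0.7 × (82 − 98) = 98 + 0.7 × -16 = 86.8 → 87
G = 119 + 0.7 × (97 − 119) = 119 + 0.7 × -22 = 103.6 → 104
B = 243 + 0.7 × (107 − 243) = 243 + 0.7 × -136 = 147.8 → 148

(87, 104, 148)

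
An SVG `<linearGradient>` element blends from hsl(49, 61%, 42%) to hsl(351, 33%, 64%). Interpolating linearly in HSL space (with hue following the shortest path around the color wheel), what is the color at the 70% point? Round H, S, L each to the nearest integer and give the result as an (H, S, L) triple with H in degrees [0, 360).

Hue: 351 − 49 = 302°, but |302| > 180 so the shorter arc goes the other way: Δh = 302 − 360 = -58°.
H = 49 + 0.7 × (-58) = 8.4 → 8°
S = 61 + 0.7 × (33 − 61) = 41.4 → 41%
L = 42 + 0.7 × (64 − 42) = 57.4 → 57%

(8, 41, 57)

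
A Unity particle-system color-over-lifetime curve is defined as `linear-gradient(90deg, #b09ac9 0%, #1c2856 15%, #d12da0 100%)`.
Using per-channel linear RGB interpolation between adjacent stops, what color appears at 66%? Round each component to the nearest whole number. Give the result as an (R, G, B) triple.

66% lies between the 15% and 100% stops, so the local fraction is t = (66 − 15)/(100 − 15) = 51/85 ≈ 0.6.
#1c2856 → (28, 40, 86); #d12da0 → (209, 45, 160).
R = 28 + 0.6 × (209 − 28) = 136.6 → 137
G = 40 + 0.6 × (45 − 40) = 43 → 43
B = 86 + 0.6 × (160 − 86) = 130.4 → 130

(137, 43, 130)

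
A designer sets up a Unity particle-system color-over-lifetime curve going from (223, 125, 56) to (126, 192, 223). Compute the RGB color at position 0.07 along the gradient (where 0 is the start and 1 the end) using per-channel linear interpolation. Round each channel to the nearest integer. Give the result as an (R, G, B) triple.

R = 223 + 0.07 × (126 − 223) = 223 + 0.07 × -97 = 216.21 → 216
G = 125 + 0.07 × (192 − 125) = 125 + 0.07 × 67 = 129.69 → 130
B = 56 + 0.07 × (223 − 56) = 56 + 0.07 × 167 = 67.69 → 68

(216, 130, 68)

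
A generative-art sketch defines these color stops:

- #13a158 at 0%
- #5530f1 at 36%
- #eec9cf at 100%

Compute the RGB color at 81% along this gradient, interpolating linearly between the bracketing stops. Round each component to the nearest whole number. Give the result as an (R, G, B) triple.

(193, 156, 217)

81% lies between the 36% and 100% stops, so the local fraction is t = (81 − 36)/(100 − 36) = 45/64 ≈ 0.7031.
#5530f1 → (85, 48, 241); #eec9cf → (238, 201, 207).
R = 85 + 0.7031 × (238 − 85) = 192.574 → 193
G = 48 + 0.7031 × (201 − 48) = 155.574 → 156
B = 241 + 0.7031 × (207 − 241) = 217.095 → 217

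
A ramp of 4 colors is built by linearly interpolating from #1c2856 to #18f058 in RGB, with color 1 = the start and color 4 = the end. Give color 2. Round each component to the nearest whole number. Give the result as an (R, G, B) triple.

(27, 107, 87)

With 4 swatches and endpoints inclusive, swatch 2 sits at t = (2 − 1)/(4 − 1) = 1/3 ≈ 0.3333.
#1c2856 → (28, 40, 86); #18f058 → (24, 240, 88).
R = 28 + 0.3333 × (24 − 28) = 26.667 → 27
G = 40 + 0.3333 × (240 − 40) = 106.66 → 107
B = 86 + 0.3333 × (88 − 86) = 86.667 → 87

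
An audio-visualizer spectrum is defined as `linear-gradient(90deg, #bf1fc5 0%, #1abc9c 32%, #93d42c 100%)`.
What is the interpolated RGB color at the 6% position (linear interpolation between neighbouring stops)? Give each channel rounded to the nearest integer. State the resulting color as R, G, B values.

(160, 60, 189)

6% lies between the 0% and 32% stops, so the local fraction is t = (6 − 0)/(32 − 0) = 6/32 ≈ 0.1875.
#bf1fc5 → (191, 31, 197); #1abc9c → (26, 188, 156).
R = 191 + 0.1875 × (26 − 191) = 160.062 → 160
G = 31 + 0.1875 × (188 − 31) = 60.438 → 60
B = 197 + 0.1875 × (156 − 197) = 189.312 → 189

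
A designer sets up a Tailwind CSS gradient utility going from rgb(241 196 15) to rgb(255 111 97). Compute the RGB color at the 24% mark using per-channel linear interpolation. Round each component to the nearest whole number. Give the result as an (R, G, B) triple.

(244, 176, 35)

24% corresponds to t = 0.24.
R = 241 + 0.24 × (255 − 241) = 241 + 0.24 × 14 = 244.36 → 244
G = 196 + 0.24 × (111 − 196) = 196 + 0.24 × -85 = 175.6 → 176
B = 15 + 0.24 × (97 − 15) = 15 + 0.24 × 82 = 34.68 → 35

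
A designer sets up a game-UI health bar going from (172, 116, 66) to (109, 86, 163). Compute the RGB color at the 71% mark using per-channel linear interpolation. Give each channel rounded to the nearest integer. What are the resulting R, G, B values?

(127, 95, 135)

71% corresponds to t = 0.71.
R = 172 + 0.71 × (109 − 172) = 172 + 0.71 × -63 = 127.27 → 127
G = 116 + 0.71 × (86 − 116) = 116 + 0.71 × -30 = 94.7 → 95
B = 66 + 0.71 × (163 − 66) = 66 + 0.71 × 97 = 134.87 → 135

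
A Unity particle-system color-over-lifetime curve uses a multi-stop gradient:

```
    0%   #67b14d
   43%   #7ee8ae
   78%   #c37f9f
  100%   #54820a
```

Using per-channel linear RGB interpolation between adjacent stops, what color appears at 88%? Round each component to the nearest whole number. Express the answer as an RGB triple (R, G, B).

88% lies between the 78% and 100% stops, so the local fraction is t = (88 − 78)/(100 − 78) = 10/22 ≈ 0.4545.
#c37f9f → (195, 127, 159); #54820a → (84, 130, 10).
R = 195 + 0.4545 × (84 − 195) = 144.55 → 145
G = 127 + 0.4545 × (130 − 127) = 128.363 → 128
B = 159 + 0.4545 × (10 − 159) = 91.279 → 91

(145, 128, 91)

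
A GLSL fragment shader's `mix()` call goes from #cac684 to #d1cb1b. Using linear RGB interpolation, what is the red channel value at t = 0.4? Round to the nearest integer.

205

R₁ = 202 (from #cac684), R₂ = 209 (from #d1cb1b).
R = 202 + 0.4 × (209 − 202) = 204.8 → 205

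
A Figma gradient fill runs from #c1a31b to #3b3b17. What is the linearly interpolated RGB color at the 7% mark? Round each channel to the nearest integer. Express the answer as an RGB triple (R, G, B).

(184, 156, 27)

#c1a31b → (193, 163, 27); #3b3b17 → (59, 59, 23).
7% corresponds to t = 0.07.
R = 193 + 0.07 × (59 − 193) = 193 + 0.07 × -134 = 183.62 → 184
G = 163 + 0.07 × (59 − 163) = 163 + 0.07 × -104 = 155.72 → 156
B = 27 + 0.07 × (23 − 27) = 27 + 0.07 × -4 = 26.72 → 27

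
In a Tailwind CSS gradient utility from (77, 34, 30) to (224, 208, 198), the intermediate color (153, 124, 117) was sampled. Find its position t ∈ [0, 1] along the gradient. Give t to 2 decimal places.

Invert the lerp on the G channel (largest span, 174): t = (124 − 34) / (208 − 34) = 90/174 = 0.51724.
Check on R: (153 − 77)/(224 − 77) = 0.517 ✓

0.52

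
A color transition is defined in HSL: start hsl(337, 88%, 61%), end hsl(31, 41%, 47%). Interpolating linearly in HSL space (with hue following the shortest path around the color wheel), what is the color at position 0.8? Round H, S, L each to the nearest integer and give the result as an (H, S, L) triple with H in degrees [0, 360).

Hue: 31 − 337 = -306°, but |-306| > 180 so the shorter arc goes the other way: Δh = -306 + 360 = 54°.
H = 337 + 0.8 × (54) = 380.2 → 380 → 380 mod 360 = 20°
S = 88 + 0.8 × (41 − 88) = 50.4 → 50%
L = 61 + 0.8 × (47 − 61) = 49.8 → 50%

(20, 50, 50)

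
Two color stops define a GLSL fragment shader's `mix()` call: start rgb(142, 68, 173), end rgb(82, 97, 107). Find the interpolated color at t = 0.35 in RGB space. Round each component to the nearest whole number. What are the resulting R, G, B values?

R = 142 + 0.35 × (82 − 142) = 142 + 0.35 × -60 = 121 → 121
G = 68 + 0.35 × (97 − 68) = 68 + 0.35 × 29 = 78.15 → 78
B = 173 + 0.35 × (107 − 173) = 173 + 0.35 × -66 = 149.9 → 150
So the blended color is (121, 78, 150), about #794e96.

(121, 78, 150)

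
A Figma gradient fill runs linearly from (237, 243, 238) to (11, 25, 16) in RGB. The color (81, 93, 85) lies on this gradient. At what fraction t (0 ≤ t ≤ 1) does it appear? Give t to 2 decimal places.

Invert the lerp on the R channel (largest span, 226): t = (81 − 237) / (11 − 237) = -156/-226 = 0.69027.
Check on G: (93 − 243)/(25 − 243) = 0.6881 ✓

0.69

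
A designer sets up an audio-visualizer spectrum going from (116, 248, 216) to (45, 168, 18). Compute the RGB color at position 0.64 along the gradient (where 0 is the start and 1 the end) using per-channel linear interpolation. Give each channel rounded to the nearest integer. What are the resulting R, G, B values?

(71, 197, 89)

R = 116 + 0.64 × (45 − 116) = 116 + 0.64 × -71 = 70.56 → 71
G = 248 + 0.64 × (168 − 248) = 248 + 0.64 × -80 = 196.8 → 197
B = 216 + 0.64 × (18 − 216) = 216 + 0.64 × -198 = 89.28 → 89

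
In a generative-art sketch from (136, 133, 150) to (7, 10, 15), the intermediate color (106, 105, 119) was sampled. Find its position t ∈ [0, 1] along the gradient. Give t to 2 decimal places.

0.23

Invert the lerp on the B channel (largest span, 135): t = (119 − 150) / (15 − 150) = -31/-135 = 0.22963.
Check on R: (106 − 136)/(7 − 136) = 0.2326 ✓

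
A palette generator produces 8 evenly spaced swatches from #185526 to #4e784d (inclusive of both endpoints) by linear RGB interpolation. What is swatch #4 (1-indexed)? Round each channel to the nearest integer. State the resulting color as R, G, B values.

With 8 swatches and endpoints inclusive, swatch 4 sits at t = (4 − 1)/(8 − 1) = 3/7 ≈ 0.4286.
#185526 → (24, 85, 38); #4e784d → (78, 120, 77).
R = 24 + 0.4286 × (78 − 24) = 47.144 → 47
G = 85 + 0.4286 × (120 − 85) = 100.001 → 100
B = 38 + 0.4286 × (77 − 38) = 54.715 → 55

(47, 100, 55)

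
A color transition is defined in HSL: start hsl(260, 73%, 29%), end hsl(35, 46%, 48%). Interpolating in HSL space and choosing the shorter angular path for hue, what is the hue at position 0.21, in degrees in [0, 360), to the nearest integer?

Hue: 35 − 260 = -225°, but |-225| > 180 so the shorter arc goes the other way: Δh = -225 + 360 = 135°.
H = 260 + 0.21 × (135) = 288.35 → 288°

288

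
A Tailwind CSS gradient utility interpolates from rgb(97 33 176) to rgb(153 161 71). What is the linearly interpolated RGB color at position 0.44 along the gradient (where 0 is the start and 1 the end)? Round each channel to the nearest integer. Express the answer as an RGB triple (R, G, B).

(122, 89, 130)

R = 97 + 0.44 × (153 − 97) = 97 + 0.44 × 56 = 121.64 → 122
G = 33 + 0.44 × (161 − 33) = 33 + 0.44 × 128 = 89.32 → 89
B = 176 + 0.44 × (71 − 176) = 176 + 0.44 × -105 = 129.8 → 130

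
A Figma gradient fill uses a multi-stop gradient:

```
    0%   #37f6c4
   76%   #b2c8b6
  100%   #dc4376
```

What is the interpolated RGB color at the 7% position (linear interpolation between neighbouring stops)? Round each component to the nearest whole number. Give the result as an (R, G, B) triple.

7% lies between the 0% and 76% stops, so the local fraction is t = (7 − 0)/(76 − 0) = 7/76 ≈ 0.0921.
#37f6c4 → (55, 246, 196); #b2c8b6 → (178, 200, 182).
R = 55 + 0.0921 × (178 − 55) = 66.328 → 66
G = 246 + 0.0921 × (200 − 246) = 241.763 → 242
B = 196 + 0.0921 × (182 − 196) = 194.711 → 195

(66, 242, 195)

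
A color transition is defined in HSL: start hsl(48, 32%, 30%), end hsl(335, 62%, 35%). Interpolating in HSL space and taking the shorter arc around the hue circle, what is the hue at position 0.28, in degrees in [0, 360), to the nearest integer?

Hue: 335 − 48 = 287°, but |287| > 180 so the shorter arc goes the other way: Δh = 287 − 360 = -73°.
H = 48 + 0.28 × (-73) = 27.56 → 28°

28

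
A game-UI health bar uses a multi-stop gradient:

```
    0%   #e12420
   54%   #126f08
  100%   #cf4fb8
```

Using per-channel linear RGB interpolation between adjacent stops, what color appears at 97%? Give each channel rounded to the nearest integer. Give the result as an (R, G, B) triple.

97% lies between the 54% and 100% stops, so the local fraction is t = (97 − 54)/(100 − 54) = 43/46 ≈ 0.9348.
#126f08 → (18, 111, 8); #cf4fb8 → (207, 79, 184).
R = 18 + 0.9348 × (207 − 18) = 194.677 → 195
G = 111 + 0.9348 × (79 − 111) = 81.086 → 81
B = 8 + 0.9348 × (184 − 8) = 172.525 → 173

(195, 81, 173)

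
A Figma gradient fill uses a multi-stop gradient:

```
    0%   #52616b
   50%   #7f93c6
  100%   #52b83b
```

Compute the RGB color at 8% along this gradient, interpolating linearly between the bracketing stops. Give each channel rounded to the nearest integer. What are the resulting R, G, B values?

(89, 105, 122)

8% lies between the 0% and 50% stops, so the local fraction is t = (8 − 0)/(50 − 0) = 8/50 ≈ 0.16.
#52616b → (82, 97, 107); #7f93c6 → (127, 147, 198).
R = 82 + 0.16 × (127 − 82) = 89.2 → 89
G = 97 + 0.16 × (147 − 97) = 105 → 105
B = 107 + 0.16 × (198 − 107) = 121.56 → 122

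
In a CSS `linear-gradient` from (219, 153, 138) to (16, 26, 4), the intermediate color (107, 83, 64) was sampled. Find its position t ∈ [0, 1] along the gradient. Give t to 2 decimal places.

Invert the lerp on the R channel (largest span, 203): t = (107 − 219) / (16 − 219) = -112/-203 = 0.55172.
Check on G: (83 − 153)/(26 − 153) = 0.5512 ✓

0.55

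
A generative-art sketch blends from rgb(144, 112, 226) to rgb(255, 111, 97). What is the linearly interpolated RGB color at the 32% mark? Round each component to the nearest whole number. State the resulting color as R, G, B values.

32% corresponds to t = 0.32.
R = 144 + 0.32 × (255 − 144) = 144 + 0.32 × 111 = 179.52 → 180
G = 112 + 0.32 × (111 − 112) = 112 + 0.32 × -1 = 111.68 → 112
B = 226 + 0.32 × (97 − 226) = 226 + 0.32 × -129 = 184.72 → 185

(180, 112, 185)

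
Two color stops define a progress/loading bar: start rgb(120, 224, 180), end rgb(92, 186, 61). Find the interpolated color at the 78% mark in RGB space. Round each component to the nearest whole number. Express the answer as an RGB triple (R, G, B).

78% corresponds to t = 0.78.
R = 120 + 0.78 × (92 − 120) = 120 + 0.78 × -28 = 98.16 → 98
G = 224 + 0.78 × (186 − 224) = 224 + 0.78 × -38 = 194.36 → 194
B = 180 + 0.78 × (61 − 180) = 180 + 0.78 × -119 = 87.18 → 87

(98, 194, 87)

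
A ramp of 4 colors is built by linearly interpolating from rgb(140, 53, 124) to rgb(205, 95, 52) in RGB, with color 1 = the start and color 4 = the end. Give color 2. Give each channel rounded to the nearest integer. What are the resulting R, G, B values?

With 4 swatches and endpoints inclusive, swatch 2 sits at t = (2 − 1)/(4 − 1) = 1/3 ≈ 0.3333.
R = 140 + 0.3333 × (205 − 140) = 161.665 → 162
G = 53 + 0.3333 × (95 − 53) = 66.999 → 67
B = 124 + 0.3333 × (52 − 124) = 100.002 → 100

(162, 67, 100)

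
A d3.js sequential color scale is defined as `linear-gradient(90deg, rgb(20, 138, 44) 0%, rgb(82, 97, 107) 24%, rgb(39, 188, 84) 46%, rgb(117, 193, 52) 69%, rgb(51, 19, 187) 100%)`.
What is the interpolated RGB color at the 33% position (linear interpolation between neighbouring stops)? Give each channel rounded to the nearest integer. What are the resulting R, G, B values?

(64, 134, 98)

33% lies between the 24% and 46% stops, so the local fraction is t = (33 − 24)/(46 − 24) = 9/22 ≈ 0.4091.
R = 82 + 0.4091 × (39 − 82) = 64.409 → 64
G = 97 + 0.4091 × (188 − 97) = 134.228 → 134
B = 107 + 0.4091 × (84 − 107) = 97.591 → 98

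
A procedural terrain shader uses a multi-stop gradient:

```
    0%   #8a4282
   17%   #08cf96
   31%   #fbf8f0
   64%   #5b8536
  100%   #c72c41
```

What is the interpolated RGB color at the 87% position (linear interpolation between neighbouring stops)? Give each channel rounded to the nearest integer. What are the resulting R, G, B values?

(160, 76, 61)

87% lies between the 64% and 100% stops, so the local fraction is t = (87 − 64)/(100 − 64) = 23/36 ≈ 0.6389.
#5b8536 → (91, 133, 54); #c72c41 → (199, 44, 65).
R = 91 + 0.6389 × (199 − 91) = 160.001 → 160
G = 133 + 0.6389 × (44 − 133) = 76.138 → 76
B = 54 + 0.6389 × (65 − 54) = 61.028 → 61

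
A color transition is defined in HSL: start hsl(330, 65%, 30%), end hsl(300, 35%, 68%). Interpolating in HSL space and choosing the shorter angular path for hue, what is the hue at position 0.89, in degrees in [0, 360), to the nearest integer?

303

Hue arc: Δh = 300 − 330 = -30° (|Δh| ≤ 180, already the shorter path).
H = 330 + 0.89 × (-30) = 303.3 → 303°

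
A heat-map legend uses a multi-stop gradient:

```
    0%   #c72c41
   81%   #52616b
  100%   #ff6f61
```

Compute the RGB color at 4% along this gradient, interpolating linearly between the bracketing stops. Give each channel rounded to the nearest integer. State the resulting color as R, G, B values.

(193, 47, 67)

4% lies between the 0% and 81% stops, so the local fraction is t = (4 − 0)/(81 − 0) = 4/81 ≈ 0.0494.
#c72c41 → (199, 44, 65); #52616b → (82, 97, 107).
R = 199 + 0.0494 × (82 − 199) = 193.22 → 193
G = 44 + 0.0494 × (97 − 44) = 46.618 → 47
B = 65 + 0.0494 × (107 − 65) = 67.075 → 67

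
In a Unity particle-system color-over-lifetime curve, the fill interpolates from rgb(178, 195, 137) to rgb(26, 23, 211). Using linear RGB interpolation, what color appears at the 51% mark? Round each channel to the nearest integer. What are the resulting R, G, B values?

(100, 107, 175)

51% corresponds to t = 0.51.
R = 178 + 0.51 × (26 − 178) = 178 + 0.51 × -152 = 100.48 → 100
G = 195 + 0.51 × (23 − 195) = 195 + 0.51 × -172 = 107.28 → 107
B = 137 + 0.51 × (211 − 137) = 137 + 0.51 × 74 = 174.74 → 175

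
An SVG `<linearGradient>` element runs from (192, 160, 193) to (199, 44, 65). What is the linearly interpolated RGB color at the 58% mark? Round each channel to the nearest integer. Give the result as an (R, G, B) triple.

(196, 93, 119)

58% corresponds to t = 0.58.
R = 192 + 0.58 × (199 − 192) = 192 + 0.58 × 7 = 196.06 → 196
G = 160 + 0.58 × (44 − 160) = 160 + 0.58 × -116 = 92.72 → 93
B = 193 + 0.58 × (65 − 193) = 193 + 0.58 × -128 = 118.76 → 119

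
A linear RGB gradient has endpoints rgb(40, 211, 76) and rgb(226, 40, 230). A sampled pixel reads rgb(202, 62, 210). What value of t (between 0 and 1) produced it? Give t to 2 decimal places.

Invert the lerp on the R channel (largest span, 186): t = (202 − 40) / (226 − 40) = 162/186 = 0.87097.
Check on G: (62 − 211)/(40 − 211) = 0.8713 ✓

0.87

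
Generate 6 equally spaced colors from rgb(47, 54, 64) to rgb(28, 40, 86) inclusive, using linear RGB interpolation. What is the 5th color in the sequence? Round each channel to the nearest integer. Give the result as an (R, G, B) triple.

With 6 swatches and endpoints inclusive, swatch 5 sits at t = (5 − 1)/(6 − 1) = 4/5 ≈ 0.8.
R = 47 + 0.8 × (28 − 47) = 31.8 → 32
G = 54 + 0.8 × (40 − 54) = 42.8 → 43
B = 64 + 0.8 × (86 − 64) = 81.6 → 82

(32, 43, 82)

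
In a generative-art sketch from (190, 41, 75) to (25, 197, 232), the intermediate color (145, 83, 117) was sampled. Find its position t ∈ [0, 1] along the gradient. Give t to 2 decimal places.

0.27

Invert the lerp on the R channel (largest span, 165): t = (145 − 190) / (25 − 190) = -45/-165 = 0.27273.
Check on G: (83 − 41)/(197 − 41) = 0.2692 ✓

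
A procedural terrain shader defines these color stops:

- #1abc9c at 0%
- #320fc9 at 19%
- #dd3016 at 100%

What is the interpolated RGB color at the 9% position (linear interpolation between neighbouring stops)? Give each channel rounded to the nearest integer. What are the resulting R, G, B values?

9% lies between the 0% and 19% stops, so the local fraction is t = (9 − 0)/(19 − 0) = 9/19 ≈ 0.4737.
#1abc9c → (26, 188, 156); #320fc9 → (50, 15, 201).
R = 26 + 0.4737 × (50 − 26) = 37.369 → 37
G = 188 + 0.4737 × (15 − 188) = 106.05 → 106
B = 156 + 0.4737 × (201 − 156) = 177.316 → 177

(37, 106, 177)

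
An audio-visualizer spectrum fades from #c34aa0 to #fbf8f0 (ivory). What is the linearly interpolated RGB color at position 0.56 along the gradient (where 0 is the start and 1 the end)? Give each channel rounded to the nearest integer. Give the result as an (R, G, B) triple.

(226, 171, 205)

#c34aa0 → (195, 74, 160); #fbf8f0 → (251, 248, 240).
R = 195 + 0.56 × (251 − 195) = 195 + 0.56 × 56 = 226.36 → 226
G = 74 + 0.56 × (248 − 74) = 74 + 0.56 × 174 = 171.44 → 171
B = 160 + 0.56 × (240 − 160) = 160 + 0.56 × 80 = 204.8 → 205
So the blended color is (226, 171, 205), about #e2abcd.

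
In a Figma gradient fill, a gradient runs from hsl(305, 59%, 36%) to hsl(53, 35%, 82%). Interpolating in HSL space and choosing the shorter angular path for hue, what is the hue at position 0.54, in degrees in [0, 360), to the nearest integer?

3

Hue: 53 − 305 = -252°, but |-252| > 180 so the shorter arc goes the other way: Δh = -252 + 360 = 108°.
H = 305 + 0.54 × (108) = 363.32 → 363 → 363 mod 360 = 3°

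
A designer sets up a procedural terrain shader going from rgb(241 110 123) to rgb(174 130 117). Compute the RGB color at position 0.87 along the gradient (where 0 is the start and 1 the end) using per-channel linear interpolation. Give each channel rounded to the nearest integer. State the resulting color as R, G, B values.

R = 241 + 0.87 × (174 − 241) = 241 + 0.87 × -67 = 182.71 → 183
G = 110 + 0.87 × (130 − 110) = 110 + 0.87 × 20 = 127.4 → 127
B = 123 + 0.87 × (117 − 123) = 123 + 0.87 × -6 = 117.78 → 118
So the blended color is (183, 127, 118), about #b77f76.

(183, 127, 118)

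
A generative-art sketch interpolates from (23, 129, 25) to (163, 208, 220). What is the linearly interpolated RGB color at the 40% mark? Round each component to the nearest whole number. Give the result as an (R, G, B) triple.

(79, 161, 103)

40% corresponds to t = 0.4.
R = 23 + 0.4 × (163 − 23) = 23 + 0.4 × 140 = 79 → 79
G = 129 + 0.4 × (208 − 129) = 129 + 0.4 × 79 = 160.6 → 161
B = 25 + 0.4 × (220 − 25) = 25 + 0.4 × 195 = 103 → 103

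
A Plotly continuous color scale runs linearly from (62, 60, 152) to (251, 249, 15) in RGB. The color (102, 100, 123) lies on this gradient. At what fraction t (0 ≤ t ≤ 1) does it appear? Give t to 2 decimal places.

Invert the lerp on the R channel (largest span, 189): t = (102 − 62) / (251 − 62) = 40/189 = 0.21164.
Check on G: (100 − 60)/(249 − 60) = 0.2116 ✓

0.21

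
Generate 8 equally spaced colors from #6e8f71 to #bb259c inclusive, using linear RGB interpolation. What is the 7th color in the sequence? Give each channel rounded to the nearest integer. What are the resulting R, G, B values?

(176, 52, 150)

With 8 swatches and endpoints inclusive, swatch 7 sits at t = (7 − 1)/(8 − 1) = 6/7 ≈ 0.8571.
#6e8f71 → (110, 143, 113); #bb259c → (187, 37, 156).
R = 110 + 0.8571 × (187 − 110) = 175.997 → 176
G = 143 + 0.8571 × (37 − 143) = 52.147 → 52
B = 113 + 0.8571 × (156 − 113) = 149.855 → 150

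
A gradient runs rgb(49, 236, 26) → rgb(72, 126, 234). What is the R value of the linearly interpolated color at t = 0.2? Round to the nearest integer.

54

R = 49 + 0.2 × (72 − 49) = 53.6 → 54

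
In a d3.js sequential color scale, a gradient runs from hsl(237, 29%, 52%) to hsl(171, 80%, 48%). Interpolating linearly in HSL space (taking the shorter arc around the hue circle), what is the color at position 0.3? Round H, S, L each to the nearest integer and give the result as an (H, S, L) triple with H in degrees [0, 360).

Hue arc: Δh = 171 − 237 = -66° (|Δh| ≤ 180, already the shorter path).
H = 237 + 0.3 × (-66) = 217.2 → 217°
S = 29 + 0.3 × (80 − 29) = 44.3 → 44%
L = 52 + 0.3 × (48 − 52) = 50.8 → 51%

(217, 44, 51)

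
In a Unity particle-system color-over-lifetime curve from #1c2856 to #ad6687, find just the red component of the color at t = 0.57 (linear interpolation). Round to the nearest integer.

111

R₁ = 28 (from #1c2856), R₂ = 173 (from #ad6687).
R = 28 + 0.57 × (173 − 28) = 110.65 → 111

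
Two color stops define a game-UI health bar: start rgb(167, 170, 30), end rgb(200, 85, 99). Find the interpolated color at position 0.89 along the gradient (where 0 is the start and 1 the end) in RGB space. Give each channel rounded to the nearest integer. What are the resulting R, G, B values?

R = 167 + 0.89 × (200 − 167) = 167 + 0.89 × 33 = 196.37 → 196
G = 170 + 0.89 × (85 − 170) = 170 + 0.89 × -85 = 94.35 → 94
B = 30 + 0.89 × (99 − 30) = 30 + 0.89 × 69 = 91.41 → 91

(196, 94, 91)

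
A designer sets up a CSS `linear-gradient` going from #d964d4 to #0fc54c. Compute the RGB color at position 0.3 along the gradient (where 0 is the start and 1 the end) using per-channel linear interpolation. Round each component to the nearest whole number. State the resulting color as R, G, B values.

#d964d4 → (217, 100, 212); #0fc54c → (15, 197, 76).
R = 217 + 0.3 × (15 − 217) = 217 + 0.3 × -202 = 156.4 → 156
G = 100 + 0.3 × (197 − 100) = 100 + 0.3 × 97 = 129.1 → 129
B = 212 + 0.3 × (76 − 212) = 212 + 0.3 × -136 = 171.2 → 171

(156, 129, 171)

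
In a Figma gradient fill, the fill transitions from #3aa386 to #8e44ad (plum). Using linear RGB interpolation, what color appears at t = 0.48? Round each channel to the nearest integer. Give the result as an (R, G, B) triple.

#3aa386 → (58, 163, 134); #8e44ad → (142, 68, 173).
R = 58 + 0.48 × (142 − 58) = 58 + 0.48 × 84 = 98.32 → 98
G = 163 + 0.48 × (68 − 163) = 163 + 0.48 × -95 = 117.4 → 117
B = 134 + 0.48 × (173 − 134) = 134 + 0.48 × 39 = 152.72 → 153
So the blended color is (98, 117, 153), about #627599.

(98, 117, 153)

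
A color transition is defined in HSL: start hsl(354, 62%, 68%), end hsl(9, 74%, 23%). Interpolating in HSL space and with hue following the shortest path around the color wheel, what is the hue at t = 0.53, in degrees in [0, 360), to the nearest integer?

2

Hue: 9 − 354 = -345°, but |-345| > 180 so the shorter arc goes the other way: Δh = -345 + 360 = 15°.
H = 354 + 0.53 × (15) = 361.95 → 362 → 362 mod 360 = 2°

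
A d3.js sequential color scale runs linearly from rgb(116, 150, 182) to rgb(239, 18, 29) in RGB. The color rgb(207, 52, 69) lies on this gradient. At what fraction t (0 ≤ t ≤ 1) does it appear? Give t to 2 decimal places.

0.74

Invert the lerp on the B channel (largest span, 153): t = (69 − 182) / (29 − 182) = -113/-153 = 0.73856.
Check on R: (207 − 116)/(239 − 116) = 0.7398 ✓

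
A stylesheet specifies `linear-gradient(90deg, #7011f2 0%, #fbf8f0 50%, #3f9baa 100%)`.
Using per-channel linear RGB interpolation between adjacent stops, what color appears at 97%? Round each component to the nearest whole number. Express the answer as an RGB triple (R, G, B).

(74, 161, 174)

97% lies between the 50% and 100% stops, so the local fraction is t = (97 − 50)/(100 − 50) = 47/50 ≈ 0.94.
#fbf8f0 → (251, 248, 240); #3f9baa → (63, 155, 170).
R = 251 + 0.94 × (63 − 251) = 74.28 → 74
G = 248 + 0.94 × (155 − 248) = 160.58 → 161
B = 240 + 0.94 × (170 − 240) = 174.2 → 174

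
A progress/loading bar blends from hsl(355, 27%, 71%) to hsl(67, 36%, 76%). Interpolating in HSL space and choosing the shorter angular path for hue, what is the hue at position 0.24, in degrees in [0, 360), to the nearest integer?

Hue: 67 − 355 = -288°, but |-288| > 180 so the shorter arc goes the other way: Δh = -288 + 360 = 72°.
H = 355 + 0.24 × (72) = 372.28 → 372 → 372 mod 360 = 12°

12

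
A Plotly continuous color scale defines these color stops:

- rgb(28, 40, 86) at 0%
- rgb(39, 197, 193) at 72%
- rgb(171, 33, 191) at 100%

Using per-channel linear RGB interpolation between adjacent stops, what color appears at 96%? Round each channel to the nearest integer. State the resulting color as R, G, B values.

(152, 56, 191)

96% lies between the 72% and 100% stops, so the local fraction is t = (96 − 72)/(100 − 72) = 24/28 ≈ 0.8571.
R = 39 + 0.8571 × (171 − 39) = 152.137 → 152
G = 197 + 0.8571 × (33 − 197) = 56.436 → 56
B = 193 + 0.8571 × (191 − 193) = 191.286 → 191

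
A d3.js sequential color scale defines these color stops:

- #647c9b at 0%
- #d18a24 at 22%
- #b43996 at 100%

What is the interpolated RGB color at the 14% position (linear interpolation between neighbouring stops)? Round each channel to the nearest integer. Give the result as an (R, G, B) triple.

(169, 133, 79)

14% lies between the 0% and 22% stops, so the local fraction is t = (14 − 0)/(22 − 0) = 14/22 ≈ 0.6364.
#647c9b → (100, 124, 155); #d18a24 → (209, 138, 36).
R = 100 + 0.6364 × (209 − 100) = 169.368 → 169
G = 124 + 0.6364 × (138 − 124) = 132.91 → 133
B = 155 + 0.6364 × (36 − 155) = 79.268 → 79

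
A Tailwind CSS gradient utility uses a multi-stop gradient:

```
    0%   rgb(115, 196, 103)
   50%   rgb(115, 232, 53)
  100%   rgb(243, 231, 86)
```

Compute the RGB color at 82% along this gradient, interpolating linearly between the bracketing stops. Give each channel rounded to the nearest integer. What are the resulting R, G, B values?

82% lies between the 50% and 100% stops, so the local fraction is t = (82 − 50)/(100 − 50) = 32/50 ≈ 0.64.
R = 115 + 0.64 × (243 − 115) = 196.92 → 197
G = 232 + 0.64 × (231 − 232) = 231.36 → 231
B = 53 + 0.64 × (86 − 53) = 74.12 → 74

(197, 231, 74)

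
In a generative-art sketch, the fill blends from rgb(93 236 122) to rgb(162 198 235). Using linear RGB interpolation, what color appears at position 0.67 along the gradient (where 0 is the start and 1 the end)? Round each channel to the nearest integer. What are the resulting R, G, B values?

R = 93 + 0.67 × (162 − 93) = 93 + 0.67 × 69 = 139.23 → 139
G = 236 + 0.67 × (198 − 236) = 236 + 0.67 × -38 = 210.54 → 211
B = 122 + 0.67 × (235 − 122) = 122 + 0.67 × 113 = 197.71 → 198
So the blended color is (139, 211, 198), about #8bd3c6.

(139, 211, 198)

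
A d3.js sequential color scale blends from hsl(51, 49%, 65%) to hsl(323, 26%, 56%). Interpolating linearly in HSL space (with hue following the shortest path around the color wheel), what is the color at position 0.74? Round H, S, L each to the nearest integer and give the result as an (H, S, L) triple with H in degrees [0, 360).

(346, 32, 58)

Hue: 323 − 51 = 272°, but |272| > 180 so the shorter arc goes the other way: Δh = 272 − 360 = -88°.
H = 51 + 0.74 × (-88) = -14.12 → -14 → -14 mod 360 = 346°
S = 49 + 0.74 × (26 − 49) = 31.98 → 32%
L = 65 + 0.74 × (56 − 65) = 58.34 → 58%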